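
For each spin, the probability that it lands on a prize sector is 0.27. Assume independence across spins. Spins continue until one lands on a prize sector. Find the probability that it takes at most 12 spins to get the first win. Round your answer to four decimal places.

Y = number of spins to the first success; geometric, p = 0.27.
P(Y ≤ 12) = 1 − (1−p)^12 = 1 − 0.022902 = 0.977098

0.9771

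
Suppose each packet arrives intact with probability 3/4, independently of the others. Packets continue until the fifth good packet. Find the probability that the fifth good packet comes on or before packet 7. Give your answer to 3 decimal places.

Finishing within 7 packets ⇔ at least 5 successes in the first 7. With X ~ Binomial(7, 0.75), P(Y ≤ 7) = 1 − P(X ≤ 4).
  k=0: C(7,0)·0.75^0·0.25^7 = 0.00006
  k=1: C(7,1)·0.75^1·0.25^6 = 0.00128
  k=2: C(7,2)·0.75^2·0.25^5 = 0.01154
  k=3: C(7,3)·0.75^3·0.25^4 = 0.05768
  k=4: C(7,4)·0.75^4·0.25^3 = 0.17303
1 − 0.24359 = 0.75641

0.756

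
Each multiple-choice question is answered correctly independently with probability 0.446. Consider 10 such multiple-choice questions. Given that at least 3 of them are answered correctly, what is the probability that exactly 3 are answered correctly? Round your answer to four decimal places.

0.1903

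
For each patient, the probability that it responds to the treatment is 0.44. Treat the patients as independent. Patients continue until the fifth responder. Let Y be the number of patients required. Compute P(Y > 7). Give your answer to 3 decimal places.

0.860

Needing more than 7 patients ⇔ fewer than 5 successes in the first 7. With X ~ Binomial(7, 0.44), P(Y > 7) = P(X ≤ 4).
  k=0: C(7,0)·0.44^0·0.56^7 = 0.01727
  k=1: C(7,1)·0.44^1·0.56^6 = 0.09499
  k=2: C(7,2)·0.44^2·0.56^5 = 0.22391
  k=3: C(7,3)·0.44^3·0.56^4 = 0.29321
  k=4: C(7,4)·0.44^4·0.56^3 = 0.23038
P(X ≤ 4) = 0.85976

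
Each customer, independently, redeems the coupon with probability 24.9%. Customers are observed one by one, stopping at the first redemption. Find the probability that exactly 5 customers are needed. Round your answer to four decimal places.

Geometric (trials to first success), p = 0.249.
P(Y = 5) = (1−p)^4 · p = 0.3181 · 0.249 = 0.079206

0.0792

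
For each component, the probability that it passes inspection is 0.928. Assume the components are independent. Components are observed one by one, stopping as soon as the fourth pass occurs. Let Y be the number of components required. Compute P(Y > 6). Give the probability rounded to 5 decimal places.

0.00632

Needing more than 6 components ⇔ fewer than 4 successes in the first 6. With X ~ Binomial(6, 0.928), P(Y > 6) = P(X ≤ 3).
  k=0: C(6,0)·0.928^0·0.072^6 = 0.0000001
  k=1: C(6,1)·0.928^1·0.072^5 = 0.0000108
  k=2: C(6,2)·0.928^2·0.072^4 = 0.0003472
  k=3: C(6,3)·0.928^3·0.072^3 = 0.0059658
P(X ≤ 3) = 0.0063239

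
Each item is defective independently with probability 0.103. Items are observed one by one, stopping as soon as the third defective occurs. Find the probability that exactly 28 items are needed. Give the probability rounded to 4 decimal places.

Y = trial on which the third success occurs; negative binomial, r=3, p=0.103.
P(Y=28) = C(27,2) · p^3 · (1−p)^25
= 351 · 0.0010927 · 0.066041 = 0.025330

0.0253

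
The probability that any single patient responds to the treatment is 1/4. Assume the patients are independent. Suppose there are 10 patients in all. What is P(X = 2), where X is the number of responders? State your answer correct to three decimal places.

0.282

X ~ Binomial(n=10, p=0.25).
P(X=2) = C(10,2) · p^2 · (1−p)^8
= 45 · 0.0625 · 0.10011 = 0.28157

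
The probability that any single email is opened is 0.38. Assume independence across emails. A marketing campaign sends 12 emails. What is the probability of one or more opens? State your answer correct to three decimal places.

P(at least one) = 1 − P(none) = 1 − (1 − 0.38)^12
= 1 − 0.00323 = 0.99677

0.997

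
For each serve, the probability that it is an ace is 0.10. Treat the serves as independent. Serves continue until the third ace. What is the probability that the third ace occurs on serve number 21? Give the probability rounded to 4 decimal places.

0.0285

Y = trial on which the third success occurs; negative binomial, r=3, p=0.10.
P(Y=21) = C(20,2) · p^3 · (1−p)^18
= 190 · 0.001 · 0.15009 = 0.028518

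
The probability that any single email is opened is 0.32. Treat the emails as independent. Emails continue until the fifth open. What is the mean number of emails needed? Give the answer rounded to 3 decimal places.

Y = total emails until the fifth success; negative binomial with r=5, p=0.32.
E[Y] = r / p = 5 / 0.32 = 15.62500

15.625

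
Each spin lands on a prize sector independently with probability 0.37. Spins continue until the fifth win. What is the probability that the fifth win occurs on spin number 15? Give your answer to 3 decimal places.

0.068

Y = trial on which the fifth success occurs; negative binomial, r=5, p=0.37.
P(Y=15) = C(14,4) · p^5 · (1−p)^10
= 1001 · 0.0069344 · 0.0098493 = 0.06837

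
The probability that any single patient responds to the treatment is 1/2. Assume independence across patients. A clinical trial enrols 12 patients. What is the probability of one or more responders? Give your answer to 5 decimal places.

0.99976

P(at least one) = 1 − P(none) = 1 − (1 − 0.50)^12
= 1 − 0.0002441 = 0.9997559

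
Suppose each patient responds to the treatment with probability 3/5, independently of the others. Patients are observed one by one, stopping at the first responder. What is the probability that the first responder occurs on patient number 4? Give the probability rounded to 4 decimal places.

Geometric (trials to first success), p = 0.60.
P(Y = 4) = (1−p)^3 · p = 0.064 · 0.60 = 0.038400

0.0384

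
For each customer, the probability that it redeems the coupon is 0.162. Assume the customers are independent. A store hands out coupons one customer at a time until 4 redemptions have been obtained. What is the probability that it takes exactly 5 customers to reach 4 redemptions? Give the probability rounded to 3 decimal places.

Y = trial on which the fourth success occurs; negative binomial, r=4, p=0.162.
P(Y=5) = C(4,3) · p^4 · (1−p)^1
= 4 · 0.00068875 · 0.838 = 0.00231

0.002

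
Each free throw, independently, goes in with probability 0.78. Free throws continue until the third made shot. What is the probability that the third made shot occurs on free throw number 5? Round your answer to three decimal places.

Y = trial on which the third success occurs; negative binomial, r=3, p=0.78.
P(Y=5) = C(4,2) · p^3 · (1−p)^2
= 6 · 0.47455 · 0.0484 = 0.13781

0.138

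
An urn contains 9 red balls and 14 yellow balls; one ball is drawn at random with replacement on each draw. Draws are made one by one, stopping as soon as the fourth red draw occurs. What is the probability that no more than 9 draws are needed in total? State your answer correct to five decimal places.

0.49551

Finishing within 9 draws ⇔ at least 4 successes in the first 9. With X ~ Binomial(9, 0.391304), P(Y ≤ 9) = 1 − P(X ≤ 3).
  k=0: C(9,0)·0.391304^0·0.608696^9 = 0.0114710
  k=1: C(9,1)·0.391304^1·0.608696^8 = 0.0663680
  k=2: C(9,2)·0.391304^2·0.608696^7 = 0.1706606
  k=3: C(9,3)·0.391304^3·0.608696^6 = 0.2559909
1 − 0.5044905 = 0.4955095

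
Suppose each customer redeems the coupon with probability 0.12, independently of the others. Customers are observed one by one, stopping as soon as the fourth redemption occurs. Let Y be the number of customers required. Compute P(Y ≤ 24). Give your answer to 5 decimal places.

0.32382

Finishing within 24 customers ⇔ at least 4 successes in the first 24. With X ~ Binomial(24, 0.12), P(Y ≤ 24) = 1 − P(X ≤ 3).
  k=0: C(24,0)·0.12^0·0.88^24 = 0.0465140
  k=1: C(24,1)·0.12^1·0.88^23 = 0.1522278
  k=2: C(24,2)·0.12^2·0.88^22 = 0.2387209
  k=3: C(24,3)·0.12^3·0.88^21 = 0.2387209
1 − 0.6761835 = 0.3238165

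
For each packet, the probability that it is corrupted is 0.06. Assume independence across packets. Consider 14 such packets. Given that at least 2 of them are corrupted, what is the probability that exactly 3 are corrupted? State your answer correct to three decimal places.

X ~ Binomial(14, 0.06). Want P(X=3 | X≥2) = P(X=3) / P(X≥2).
P(X=3) = C(14,3)·0.06^3·0.94^11 = 0.03981
P(X≥2) = 1 − 0.42052 − 0.37579 = 0.20369
Ratio = 0.03981 / 0.20369 = 0.19543

0.195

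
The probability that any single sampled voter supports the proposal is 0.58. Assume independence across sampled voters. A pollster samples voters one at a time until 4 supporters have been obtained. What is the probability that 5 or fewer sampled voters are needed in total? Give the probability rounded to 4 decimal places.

0.3033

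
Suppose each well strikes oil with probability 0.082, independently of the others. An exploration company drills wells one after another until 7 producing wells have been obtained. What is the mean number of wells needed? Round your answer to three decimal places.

85.366

Y = total wells until the seventh success; negative binomial with r=7, p=0.082.
E[Y] = r / p = 7 / 0.082 = 85.36585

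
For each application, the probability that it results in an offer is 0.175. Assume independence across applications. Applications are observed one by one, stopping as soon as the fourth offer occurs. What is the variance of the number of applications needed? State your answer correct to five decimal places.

107.75510

Y = total applications until the fourth success; negative binomial with r=4, p=0.175.
Var(Y) = r(1−p)/p² = 4·0.825 / 0.175² = 107.7551020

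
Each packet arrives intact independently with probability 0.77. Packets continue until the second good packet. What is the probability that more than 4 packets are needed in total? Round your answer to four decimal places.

0.0403

Needing more than 4 packets ⇔ fewer than 2 successes in the first 4. With X ~ Binomial(4, 0.77), P(Y > 4) = P(X ≤ 1).
  k=0: C(4,0)·0.77^0·0.23^4 = 0.002798
  k=1: C(4,1)·0.77^1·0.23^3 = 0.037474
P(X ≤ 1) = 0.040273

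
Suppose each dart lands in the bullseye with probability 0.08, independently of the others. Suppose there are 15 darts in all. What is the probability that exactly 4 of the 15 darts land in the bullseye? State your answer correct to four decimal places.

0.0223

X ~ Binomial(n=15, p=0.08).
P(X=4) = C(15,4) · p^4 · (1−p)^11
= 1365 · 4.096e-05 · 0.39964 = 0.022344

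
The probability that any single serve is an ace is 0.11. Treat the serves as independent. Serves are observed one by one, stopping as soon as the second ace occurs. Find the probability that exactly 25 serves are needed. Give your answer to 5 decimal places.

0.01991

Y = trial on which the second success occurs; negative binomial, r=2, p=0.11.
P(Y=25) = C(24,1) · p^2 · (1−p)^23
= 24 · 0.0121 · 0.068544 = 0.0199052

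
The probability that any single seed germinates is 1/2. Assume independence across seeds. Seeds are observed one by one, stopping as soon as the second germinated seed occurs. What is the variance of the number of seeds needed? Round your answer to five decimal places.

4.00000

Y = total seeds until the second success; negative binomial with r=2, p=0.50.
Var(Y) = r(1−p)/p² = 2·0.50 / 0.50² = 4.0000000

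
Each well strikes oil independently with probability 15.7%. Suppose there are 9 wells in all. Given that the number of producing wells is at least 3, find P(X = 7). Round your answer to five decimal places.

X ~ Binomial(9, 0.157). Want P(X=7 | X≥3) = P(X=7) / P(X≥3).
P(X=7) = C(9,7)·0.157^7·0.843^2 = 0.0000602
P(X≥3) = 1 − 0.2150048 − 0.3603817 − 0.2684694 = 0.1561440
Ratio = 0.0000602 / 0.1561440 = 0.0003852

0.00039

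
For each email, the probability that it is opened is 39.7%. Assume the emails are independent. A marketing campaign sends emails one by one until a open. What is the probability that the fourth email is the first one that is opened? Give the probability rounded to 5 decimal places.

Geometric (trials to first success), p = 0.397.
P(Y = 4) = (1−p)^3 · p = 0.21926 · 0.397 = 0.0870447

0.08704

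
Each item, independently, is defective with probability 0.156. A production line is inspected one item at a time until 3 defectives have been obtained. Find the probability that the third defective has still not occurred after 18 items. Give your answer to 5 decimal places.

0.45118

Needing more than 18 items ⇔ fewer than 3 successes in the first 18. With X ~ Binomial(18, 0.156), P(Y > 18) = P(X ≤ 2).
  k=0: C(18,0)·0.156^0·0.844^18 = 0.0472241
  k=1: C(18,1)·0.156^1·0.844^17 = 0.1571154
  k=2: C(18,2)·0.156^2·0.844^16 = 0.2468424
P(X ≤ 2) = 0.4511819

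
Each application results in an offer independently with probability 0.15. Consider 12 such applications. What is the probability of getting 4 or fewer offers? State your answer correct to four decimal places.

0.9761

X ~ Binomial(12, 0.15); P(X ≤ 4) = Σ C(12,k) p^k (1−p)^(12−k) over k:
  k=0: C(12,0)·0.15^0·0.85^12 = 0.142242
  k=1: C(12,1)·0.15^1·0.85^11 = 0.301218
  k=2: C(12,2)·0.15^2·0.85^10 = 0.292358
  k=3: C(12,3)·0.15^3·0.85^9 = 0.171976
  k=4: C(12,4)·0.15^4·0.85^8 = 0.068284
Total = 0.976078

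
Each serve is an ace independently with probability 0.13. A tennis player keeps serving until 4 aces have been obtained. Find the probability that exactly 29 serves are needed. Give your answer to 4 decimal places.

Y = trial on which the fourth success occurs; negative binomial, r=4, p=0.13.
P(Y=29) = C(28,3) · p^4 · (1−p)^25
= 3276 · 0.00028561 · 0.03076 = 0.028781

0.0288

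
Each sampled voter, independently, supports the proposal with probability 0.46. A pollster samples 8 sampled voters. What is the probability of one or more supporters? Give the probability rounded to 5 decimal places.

0.99277

P(at least one) = 1 − P(none) = 1 − (1 − 0.46)^8
= 1 − 0.0072302 = 0.9927698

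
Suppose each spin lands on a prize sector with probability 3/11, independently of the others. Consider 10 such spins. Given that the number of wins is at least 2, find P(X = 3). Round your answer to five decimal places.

X ~ Binomial(10, 0.272727). Want P(X=3 | X≥2) = P(X=3) / P(X≥2).
P(X=3) = C(10,3)·0.272727^3·0.727273^7 = 0.2619679
P(X≥2) = 1 − 0.0413974 − 0.1552402 = 0.8033624
Ratio = 0.2619679 / 0.8033624 = 0.3260893

0.32609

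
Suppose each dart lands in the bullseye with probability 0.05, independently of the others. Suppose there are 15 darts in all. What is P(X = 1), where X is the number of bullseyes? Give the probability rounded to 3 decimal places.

X ~ Binomial(n=15, p=0.05).
P(X=1) = C(15,1) · p^1 · (1−p)^14
= 15 · 0.05 · 0.48767 = 0.36576

0.366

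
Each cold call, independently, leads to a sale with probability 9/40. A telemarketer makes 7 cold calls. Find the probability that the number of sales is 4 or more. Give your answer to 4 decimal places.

X ~ Binomial(7, 0.225); P(X ≥ 4) = Σ C(7,k) p^k (1−p)^(7−k) over k:
  k=4: C(7,4)·0.225^4·0.775^3 = 0.041754
  k=5: C(7,5)·0.225^5·0.775^2 = 0.007273
  k=6: C(7,6)·0.225^6·0.775^1 = 0.000704
  k=7: C(7,7)·0.225^7·0.775^0 = 0.000029
Total = 0.049761

0.0498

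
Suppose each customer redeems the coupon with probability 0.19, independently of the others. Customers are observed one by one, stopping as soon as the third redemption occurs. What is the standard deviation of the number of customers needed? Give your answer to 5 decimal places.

Y = total customers until the third success; negative binomial with r=3, p=0.19.
SD(Y) = √[r(1−p)/p²] = √(67.3130194) = 8.2044512

8.20445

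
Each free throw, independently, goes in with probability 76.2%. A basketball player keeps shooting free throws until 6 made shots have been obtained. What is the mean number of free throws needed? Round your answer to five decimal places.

Y = total free throws until the sixth success; negative binomial with r=6, p=0.762.
E[Y] = r / p = 6 / 0.762 = 7.8740157

7.87402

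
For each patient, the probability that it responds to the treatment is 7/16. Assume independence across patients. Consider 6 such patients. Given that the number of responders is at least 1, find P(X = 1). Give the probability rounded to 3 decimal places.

0.153

X ~ Binomial(6, 0.4375). Want P(X=1 | X≥1) = P(X=1) / P(X≥1).
P(X=1) = C(6,1)·0.4375^1·0.5625^5 = 0.14782
P(X≥1) = 1 − 0.03168 = 0.96832
Ratio = 0.14782 / 0.96832 = 0.15266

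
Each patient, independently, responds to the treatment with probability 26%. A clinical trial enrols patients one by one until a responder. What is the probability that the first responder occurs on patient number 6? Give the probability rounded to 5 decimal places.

0.05769

Geometric (trials to first success), p = 0.26.
P(Y = 6) = (1−p)^5 · p = 0.2219 · 0.26 = 0.0576942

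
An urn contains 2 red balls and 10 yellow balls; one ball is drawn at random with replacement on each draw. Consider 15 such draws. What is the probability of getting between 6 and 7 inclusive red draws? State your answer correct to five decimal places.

0.02614

X ~ Binomial(15, 0.166667); P(6 ≤ X ≤ 7) = Σ C(15,k) p^k (1−p)^(15−k) over k:
  k=6: C(15,6)·0.166667^6·0.833333^9 = 0.0207905
  k=7: C(15,7)·0.166667^7·0.833333^8 = 0.0053461
Total = 0.0261367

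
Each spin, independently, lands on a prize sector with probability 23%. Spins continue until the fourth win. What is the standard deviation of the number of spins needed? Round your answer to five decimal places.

7.63040

Y = total spins until the fourth success; negative binomial with r=4, p=0.23.
SD(Y) = √[r(1−p)/p²] = √(58.2230624) = 7.6304038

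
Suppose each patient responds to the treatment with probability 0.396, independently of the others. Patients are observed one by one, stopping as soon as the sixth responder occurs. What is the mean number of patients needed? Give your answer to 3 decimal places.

Y = total patients until the sixth success; negative binomial with r=6, p=0.396.
E[Y] = r / p = 6 / 0.396 = 15.15152

15.152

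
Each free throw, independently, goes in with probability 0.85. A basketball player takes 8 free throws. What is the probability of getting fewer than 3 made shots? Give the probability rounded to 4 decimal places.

0.0002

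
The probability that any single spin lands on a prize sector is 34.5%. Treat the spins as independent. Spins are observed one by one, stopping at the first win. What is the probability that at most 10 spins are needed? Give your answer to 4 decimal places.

0.9855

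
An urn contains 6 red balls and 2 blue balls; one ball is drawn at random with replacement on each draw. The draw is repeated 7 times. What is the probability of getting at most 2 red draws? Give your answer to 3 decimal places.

0.013

X ~ Binomial(7, 0.75); P(X ≤ 2) = Σ C(7,k) p^k (1−p)^(7−k) over k:
  k=0: C(7,0)·0.75^0·0.25^7 = 0.00006
  k=1: C(7,1)·0.75^1·0.25^6 = 0.00128
  k=2: C(7,2)·0.75^2·0.25^5 = 0.01154
Total = 0.01288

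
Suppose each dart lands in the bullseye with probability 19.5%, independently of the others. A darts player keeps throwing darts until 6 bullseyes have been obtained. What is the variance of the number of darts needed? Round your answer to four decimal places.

127.0217

Y = total darts until the sixth success; negative binomial with r=6, p=0.195.
Var(Y) = r(1−p)/p² = 6·0.805 / 0.195² = 127.021696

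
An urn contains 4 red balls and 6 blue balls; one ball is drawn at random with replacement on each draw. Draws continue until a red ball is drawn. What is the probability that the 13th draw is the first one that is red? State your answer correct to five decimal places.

Geometric (trials to first success), p = 0.40.
P(Y = 13) = (1−p)^12 · p = 0.0021768 · 0.40 = 0.0008707

0.00087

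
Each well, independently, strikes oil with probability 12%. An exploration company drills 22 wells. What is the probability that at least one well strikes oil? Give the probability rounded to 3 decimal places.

0.940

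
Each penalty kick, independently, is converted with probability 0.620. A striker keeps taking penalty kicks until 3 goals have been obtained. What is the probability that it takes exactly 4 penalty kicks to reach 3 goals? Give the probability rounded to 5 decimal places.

0.27169

Y = trial on which the third success occurs; negative binomial, r=3, p=0.62.
P(Y=4) = C(3,2) · p^3 · (1−p)^1
= 3 · 0.23833 · 0.38 = 0.2716939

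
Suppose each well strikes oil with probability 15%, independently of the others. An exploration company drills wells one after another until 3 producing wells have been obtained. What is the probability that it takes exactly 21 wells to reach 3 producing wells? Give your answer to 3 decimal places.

Y = trial on which the third success occurs; negative binomial, r=3, p=0.15.
P(Y=21) = C(20,2) · p^3 · (1−p)^18
= 190 · 0.003375 · 0.053646 = 0.03440

0.034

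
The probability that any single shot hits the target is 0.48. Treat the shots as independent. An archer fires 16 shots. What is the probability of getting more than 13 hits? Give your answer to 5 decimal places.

X ~ Binomial(16, 0.48); P(X ≥ 14) = Σ C(16,k) p^k (1−p)^(16−k) over k:
  k=14: C(16,14)·0.48^14·0.52^2 = 0.0011183
  k=15: C(16,15)·0.48^15·0.52^1 = 0.0001376
  k=16: C(16,16)·0.48^16·0.52^0 = 0.0000079
Total = 0.0012639

0.00126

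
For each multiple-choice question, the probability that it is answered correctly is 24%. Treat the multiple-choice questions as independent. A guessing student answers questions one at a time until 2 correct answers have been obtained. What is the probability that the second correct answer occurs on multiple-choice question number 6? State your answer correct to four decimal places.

0.0961

Y = trial on which the second success occurs; negative binomial, r=2, p=0.24.
P(Y=6) = C(5,1) · p^2 · (1−p)^4
= 5 · 0.0576 · 0.33362 = 0.096083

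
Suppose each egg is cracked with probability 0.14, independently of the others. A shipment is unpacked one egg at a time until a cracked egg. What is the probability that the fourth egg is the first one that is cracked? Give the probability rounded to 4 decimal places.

0.0890

Geometric (trials to first success), p = 0.14.
P(Y = 4) = (1−p)^3 · p = 0.63606 · 0.14 = 0.089048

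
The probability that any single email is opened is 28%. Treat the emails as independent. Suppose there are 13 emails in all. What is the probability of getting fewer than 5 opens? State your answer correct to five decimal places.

X ~ Binomial(13, 0.28); P(X ≤ 4) = Σ C(13,k) p^k (1−p)^(13−k) over k:
  k=0: C(13,0)·0.28^0·0.72^13 = 0.0139741
  k=1: C(13,1)·0.28^1·0.72^12 = 0.0706466
  k=2: C(13,2)·0.28^2·0.72^11 = 0.1648421
  k=3: C(13,3)·0.28^3·0.72^10 = 0.2350526
  k=4: C(13,4)·0.28^4·0.72^9 = 0.2285234
Total = 0.7130388

0.71304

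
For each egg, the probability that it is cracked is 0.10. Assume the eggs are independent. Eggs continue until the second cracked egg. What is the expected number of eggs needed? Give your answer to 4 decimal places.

Y = total eggs until the second success; negative binomial with r=2, p=0.10.
E[Y] = r / p = 2 / 0.10 = 20.000000

20.0000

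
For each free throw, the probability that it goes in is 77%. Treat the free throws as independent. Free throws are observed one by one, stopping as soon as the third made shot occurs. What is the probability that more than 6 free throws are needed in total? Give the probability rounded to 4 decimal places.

Needing more than 6 free throws ⇔ fewer than 3 successes in the first 6. With X ~ Binomial(6, 0.77), P(Y > 6) = P(X ≤ 2).
  k=0: C(6,0)·0.77^0·0.23^6 = 0.000148
  k=1: C(6,1)·0.77^1·0.23^5 = 0.002974
  k=2: C(6,2)·0.77^2·0.23^4 = 0.024888
P(X ≤ 2) = 0.028009

0.0280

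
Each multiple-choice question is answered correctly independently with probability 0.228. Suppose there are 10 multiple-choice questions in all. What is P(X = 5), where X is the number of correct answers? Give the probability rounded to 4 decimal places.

X ~ Binomial(n=10, p=0.228).
P(X=5) = C(10,5) · p^5 · (1−p)^5
= 252 · 0.00061613 · 0.27421 = 0.042576

0.0426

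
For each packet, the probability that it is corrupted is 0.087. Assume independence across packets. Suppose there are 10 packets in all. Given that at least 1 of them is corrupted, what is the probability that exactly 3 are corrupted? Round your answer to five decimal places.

X ~ Binomial(10, 0.087). Want P(X=3 | X≥1) = P(X=3) / P(X≥1).
P(X=3) = C(10,3)·0.087^3·0.913^7 = 0.0417864
P(X≥1) = 1 − 0.4024461 = 0.5975539
Ratio = 0.0417864 / 0.5975539 = 0.0699290

0.06993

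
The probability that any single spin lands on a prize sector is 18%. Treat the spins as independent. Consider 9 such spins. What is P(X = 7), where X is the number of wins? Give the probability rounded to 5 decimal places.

0.00015

X ~ Binomial(n=9, p=0.18).
P(X=7) = C(9,7) · p^7 · (1−p)^2
= 36 · 6.1222e-06 · 0.6724 = 0.0001482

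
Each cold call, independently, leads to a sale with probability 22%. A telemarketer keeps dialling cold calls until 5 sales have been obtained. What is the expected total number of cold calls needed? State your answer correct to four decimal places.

22.7273

Y = total cold calls until the fifth success; negative binomial with r=5, p=0.22.
E[Y] = r / p = 5 / 0.22 = 22.727273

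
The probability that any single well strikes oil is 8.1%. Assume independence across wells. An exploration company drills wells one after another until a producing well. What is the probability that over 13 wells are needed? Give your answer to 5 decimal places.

Y = number of wells to the first success; geometric, p = 0.081.
P(Y > 13) = P(first 13 all fail) = (1−p)^13 = 0.3335045

0.33350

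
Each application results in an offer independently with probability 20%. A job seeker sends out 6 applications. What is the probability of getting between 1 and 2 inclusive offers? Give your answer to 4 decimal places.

X ~ Binomial(6, 0.20); P(1 ≤ X ≤ 2) = Σ C(6,k) p^k (1−p)^(6−k) over k:
  k=1: C(6,1)·0.20^1·0.80^5 = 0.393216
  k=2: C(6,2)·0.20^2·0.80^4 = 0.245760
Total = 0.638976

0.6390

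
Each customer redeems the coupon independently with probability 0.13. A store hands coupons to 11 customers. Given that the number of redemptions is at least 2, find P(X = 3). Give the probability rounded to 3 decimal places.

X ~ Binomial(11, 0.13). Want P(X=3 | X≥2) = P(X=3) / P(X≥2).
P(X=3) = C(11,3)·0.13^3·0.87^8 = 0.11898
P(X≥2) = 1 − 0.21613 − 0.35525 = 0.42863
Ratio = 0.11898 / 0.42863 = 0.27758

0.278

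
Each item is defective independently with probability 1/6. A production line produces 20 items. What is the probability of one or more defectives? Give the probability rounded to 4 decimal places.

P(at least one) = 1 − P(none) = 1 − (1 − 0.166667)^20
= 1 − 0.026084 = 0.973916

0.9739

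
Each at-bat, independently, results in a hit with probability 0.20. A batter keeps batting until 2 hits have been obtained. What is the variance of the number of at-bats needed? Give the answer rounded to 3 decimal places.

40.000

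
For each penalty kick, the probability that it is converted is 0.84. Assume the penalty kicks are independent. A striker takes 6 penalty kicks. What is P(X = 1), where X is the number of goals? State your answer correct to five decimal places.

X ~ Binomial(n=6, p=0.84).
P(X=1) = C(6,1) · p^1 · (1−p)^5
= 6 · 0.84 · 0.00010486 = 0.0005285

0.00053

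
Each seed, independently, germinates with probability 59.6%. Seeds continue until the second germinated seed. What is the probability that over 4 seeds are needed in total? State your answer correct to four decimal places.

Needing more than 4 seeds ⇔ fewer than 2 successes in the first 4. With X ~ Binomial(4, 0.596), P(Y > 4) = P(X ≤ 1).
  k=0: C(4,0)·0.596^0·0.404^4 = 0.026639
  k=1: C(4,1)·0.596^1·0.404^3 = 0.157199
P(X ≤ 1) = 0.183839

0.1838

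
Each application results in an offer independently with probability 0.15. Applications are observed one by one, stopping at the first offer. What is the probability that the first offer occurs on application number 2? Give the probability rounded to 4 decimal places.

0.1275

Geometric (trials to first success), p = 0.15.
P(Y = 2) = (1−p)^1 · p = 0.85 · 0.15 = 0.127500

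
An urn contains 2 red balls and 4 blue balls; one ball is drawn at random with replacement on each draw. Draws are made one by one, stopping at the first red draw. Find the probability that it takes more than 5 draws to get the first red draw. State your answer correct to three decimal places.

0.132

Y = number of draws to the first success; geometric, p = 0.333333.
P(Y > 5) = P(first 5 all fail) = (1−p)^5 = 0.13169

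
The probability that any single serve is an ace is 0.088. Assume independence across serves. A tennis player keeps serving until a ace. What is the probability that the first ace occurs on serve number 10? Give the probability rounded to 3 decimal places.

0.038

Geometric (trials to first success), p = 0.088.
P(Y = 10) = (1−p)^9 · p = 0.43647 · 0.088 = 0.03841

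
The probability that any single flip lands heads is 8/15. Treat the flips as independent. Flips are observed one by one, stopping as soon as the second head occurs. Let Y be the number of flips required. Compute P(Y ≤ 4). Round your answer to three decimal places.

0.736

Finishing within 4 flips ⇔ at least 2 successes in the first 4. With X ~ Binomial(4, 0.533333), P(Y ≤ 4) = 1 − P(X ≤ 1).
  k=0: C(4,0)·0.533333^0·0.466667^4 = 0.04743
  k=1: C(4,1)·0.533333^1·0.466667^3 = 0.21681
1 − 0.26424 = 0.73576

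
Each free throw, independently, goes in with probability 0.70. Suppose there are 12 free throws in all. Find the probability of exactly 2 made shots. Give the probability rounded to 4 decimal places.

X ~ Binomial(n=12, p=0.70).
P(X=2) = C(12,2) · p^2 · (1−p)^10
= 66 · 0.49 · 5.9049e-06 = 0.000191

0.0002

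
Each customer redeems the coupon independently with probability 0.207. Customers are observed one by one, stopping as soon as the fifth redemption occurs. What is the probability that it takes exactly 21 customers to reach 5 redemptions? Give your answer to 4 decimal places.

0.0450

Y = trial on which the fifth success occurs; negative binomial, r=5, p=0.207.
P(Y=21) = C(20,4) · p^5 · (1−p)^16
= 4845 · 0.00038006 · 0.024455 = 0.045032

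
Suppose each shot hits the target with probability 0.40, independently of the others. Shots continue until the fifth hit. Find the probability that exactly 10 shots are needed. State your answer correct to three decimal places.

0.100

Y = trial on which the fifth success occurs; negative binomial, r=5, p=0.40.
P(Y=10) = C(9,4) · p^5 · (1−p)^5
= 126 · 0.01024 · 0.07776 = 0.10033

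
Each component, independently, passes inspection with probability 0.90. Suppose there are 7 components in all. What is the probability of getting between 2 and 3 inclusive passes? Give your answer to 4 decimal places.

X ~ Binomial(7, 0.90); P(2 ≤ X ≤ 3) = Σ C(7,k) p^k (1−p)^(7−k) over k:
  k=2: C(7,2)·0.90^2·0.10^5 = 0.000170
  k=3: C(7,3)·0.90^3·0.10^4 = 0.002551
Total = 0.002722

0.0027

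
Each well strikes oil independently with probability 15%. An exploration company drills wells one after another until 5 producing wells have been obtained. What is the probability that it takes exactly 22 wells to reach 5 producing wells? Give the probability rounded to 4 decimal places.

0.0287

Y = trial on which the fifth success occurs; negative binomial, r=5, p=0.15.
P(Y=22) = C(21,4) · p^5 · (1−p)^17
= 5985 · 7.5937e-05 · 0.063113 = 0.028684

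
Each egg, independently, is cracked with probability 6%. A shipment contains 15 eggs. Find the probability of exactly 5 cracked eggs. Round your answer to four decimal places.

X ~ Binomial(n=15, p=0.06).
P(X=5) = C(15,5) · p^5 · (1−p)^10
= 3003 · 7.776e-07 · 0.53862 = 0.001258

0.0013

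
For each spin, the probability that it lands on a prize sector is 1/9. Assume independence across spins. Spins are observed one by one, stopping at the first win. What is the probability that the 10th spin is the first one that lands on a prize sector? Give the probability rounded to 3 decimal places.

0.038

Geometric (trials to first success), p = 0.111111.
P(Y = 10) = (1−p)^9 · p = 0.34644 · 0.111111 = 0.03849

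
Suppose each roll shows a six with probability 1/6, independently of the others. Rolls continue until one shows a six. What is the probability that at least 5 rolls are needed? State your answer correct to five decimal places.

0.48225

Y = number of rolls to the first success; geometric, p = 0.166667.
P(Y > 4) = P(first 4 all fail) = (1−p)^4 = 0.4822531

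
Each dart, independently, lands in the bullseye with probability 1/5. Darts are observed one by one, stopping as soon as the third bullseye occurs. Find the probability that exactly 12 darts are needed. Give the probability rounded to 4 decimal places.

0.0591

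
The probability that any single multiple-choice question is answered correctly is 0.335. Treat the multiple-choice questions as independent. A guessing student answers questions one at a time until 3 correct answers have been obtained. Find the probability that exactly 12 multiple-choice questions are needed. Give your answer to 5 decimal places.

0.05259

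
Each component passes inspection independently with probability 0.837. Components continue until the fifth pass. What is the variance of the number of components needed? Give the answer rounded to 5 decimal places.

1.16334

Y = total components until the fifth success; negative binomial with r=5, p=0.837.
Var(Y) = r(1−p)/p² = 5·0.163 / 0.837² = 1.1633401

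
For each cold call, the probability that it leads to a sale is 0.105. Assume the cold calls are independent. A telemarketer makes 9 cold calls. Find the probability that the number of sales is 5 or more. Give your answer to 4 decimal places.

0.0011

X ~ Binomial(9, 0.105); P(X ≥ 5) = Σ C(9,k) p^k (1−p)^(9−k) over k:
  k=5: C(9,5)·0.105^5·0.895^4 = 0.001032
  k=6: C(9,6)·0.105^6·0.895^3 = 0.000081
  k=7: C(9,7)·0.105^7·0.895^2 = 0.000004
  k=8: C(9,8)·0.105^8·0.895^1 = 0.000000
  k=9: C(9,9)·0.105^9·0.895^0 = 0.000000
Total = 0.001117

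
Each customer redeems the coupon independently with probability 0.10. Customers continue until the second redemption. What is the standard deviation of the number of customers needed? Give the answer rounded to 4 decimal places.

Y = total customers until the second success; negative binomial with r=2, p=0.10.
SD(Y) = √[r(1−p)/p²] = √(180.000000) = 13.416408

13.4164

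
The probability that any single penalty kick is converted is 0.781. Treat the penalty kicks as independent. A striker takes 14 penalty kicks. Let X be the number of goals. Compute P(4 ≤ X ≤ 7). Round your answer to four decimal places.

X ~ Binomial(14, 0.781); P(4 ≤ X ≤ 7) = Σ C(14,k) p^k (1−p)^(14−k) over k:
  k=4: C(14,4)·0.781^4·0.219^10 = 0.000095
  k=5: C(14,5)·0.781^5·0.219^9 = 0.000674
  k=6: C(14,6)·0.781^6·0.219^8 = 0.003606
  k=7: C(14,7)·0.781^7·0.219^7 = 0.014696
Total = 0.019071

0.0191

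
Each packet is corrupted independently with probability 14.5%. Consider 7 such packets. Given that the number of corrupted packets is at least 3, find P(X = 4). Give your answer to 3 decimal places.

X ~ Binomial(7, 0.145). Want P(X=4 | X≥3) = P(X=4) / P(X≥3).
P(X=4) = C(7,4)·0.145^4·0.855^3 = 0.00967
P(X≥3) = 1 − 0.33401 − 0.39652 − 0.20174 = 0.06773
Ratio = 0.00967 / 0.06773 = 0.14277

0.143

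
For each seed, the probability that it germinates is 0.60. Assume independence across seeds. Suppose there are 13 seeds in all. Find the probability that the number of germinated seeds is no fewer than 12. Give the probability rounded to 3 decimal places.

X ~ Binomial(13, 0.60); P(X ≥ 12) = Σ C(13,k) p^k (1−p)^(13−k) over k:
  k=12: C(13,12)·0.60^12·0.40^1 = 0.01132
  k=13: C(13,13)·0.60^13·0.40^0 = 0.00131
Total = 0.01263

0.013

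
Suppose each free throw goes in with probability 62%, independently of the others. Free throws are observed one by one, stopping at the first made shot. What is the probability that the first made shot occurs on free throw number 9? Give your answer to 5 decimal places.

0.00027

Geometric (trials to first success), p = 0.62.
P(Y = 9) = (1−p)^8 · p = 0.00043478 · 0.62 = 0.0002696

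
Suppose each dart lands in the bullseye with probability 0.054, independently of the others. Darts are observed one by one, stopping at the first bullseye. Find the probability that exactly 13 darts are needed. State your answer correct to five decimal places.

0.02774

Geometric (trials to first success), p = 0.054.
P(Y = 13) = (1−p)^12 · p = 0.51368 · 0.054 = 0.0277388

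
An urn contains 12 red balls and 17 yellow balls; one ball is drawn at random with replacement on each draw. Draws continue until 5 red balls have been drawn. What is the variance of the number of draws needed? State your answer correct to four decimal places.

17.1181

Y = total draws until the fifth success; negative binomial with r=5, p=0.413793.
Var(Y) = r(1−p)/p² = 5·0.586207 / 0.413793² = 17.118056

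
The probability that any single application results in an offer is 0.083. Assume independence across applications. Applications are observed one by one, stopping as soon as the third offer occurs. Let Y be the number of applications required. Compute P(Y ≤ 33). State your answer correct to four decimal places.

0.5237

Finishing within 33 applications ⇔ at least 3 successes in the first 33. With X ~ Binomial(33, 0.083), P(Y ≤ 33) = 1 − P(X ≤ 2).
  k=0: C(33,0)·0.083^0·0.917^33 = 0.057304
  k=1: C(33,1)·0.083^1·0.917^32 = 0.171163
  k=2: C(33,2)·0.083^2·0.917^31 = 0.247879
1 − 0.476347 = 0.523653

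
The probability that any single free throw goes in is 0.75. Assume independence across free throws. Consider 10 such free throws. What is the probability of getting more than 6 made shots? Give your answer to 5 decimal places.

X ~ Binomial(10, 0.75); P(X ≥ 7) = Σ C(10,k) p^k (1−p)^(10−k) over k:
  k=7: C(10,7)·0.75^7·0.25^3 = 0.2502823
  k=8: C(10,8)·0.75^8·0.25^2 = 0.2815676
  k=9: C(10,9)·0.75^9·0.25^1 = 0.1877117
  k=10: C(10,10)·0.75^10·0.25^0 = 0.0563135
Total = 0.7758751

0.77588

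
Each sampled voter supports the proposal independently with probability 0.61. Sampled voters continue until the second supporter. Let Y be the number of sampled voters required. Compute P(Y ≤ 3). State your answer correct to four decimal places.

0.6623

Finishing within 3 sampled voters ⇔ at least 2 successes in the first 3. With X ~ Binomial(3, 0.61), P(Y ≤ 3) = 1 − P(X ≤ 1).
  k=0: C(3,0)·0.61^0·0.39^3 = 0.059319
  k=1: C(3,1)·0.61^1·0.39^2 = 0.278343
1 − 0.337662 = 0.662338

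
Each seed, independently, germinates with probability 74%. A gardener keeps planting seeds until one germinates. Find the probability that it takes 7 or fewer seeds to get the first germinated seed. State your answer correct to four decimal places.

Y = number of seeds to the first success; geometric, p = 0.74.
P(Y ≤ 7) = 1 − (1−p)^7 = 1 − 0.000080 = 0.999920

0.9999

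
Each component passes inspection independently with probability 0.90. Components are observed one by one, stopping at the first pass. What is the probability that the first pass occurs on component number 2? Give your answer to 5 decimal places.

0.09000

Geometric (trials to first success), p = 0.90.
P(Y = 2) = (1−p)^1 · p = 0.1 · 0.90 = 0.0900000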